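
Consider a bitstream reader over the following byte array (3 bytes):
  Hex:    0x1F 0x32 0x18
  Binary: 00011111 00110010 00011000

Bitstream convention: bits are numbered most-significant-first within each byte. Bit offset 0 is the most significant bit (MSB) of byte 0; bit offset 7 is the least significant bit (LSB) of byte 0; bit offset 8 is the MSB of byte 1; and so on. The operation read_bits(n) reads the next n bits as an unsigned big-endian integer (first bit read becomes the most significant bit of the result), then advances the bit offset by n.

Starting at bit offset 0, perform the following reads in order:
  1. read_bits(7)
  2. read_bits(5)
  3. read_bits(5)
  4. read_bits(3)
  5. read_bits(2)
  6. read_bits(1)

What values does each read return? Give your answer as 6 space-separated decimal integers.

Answer: 15 19 4 1 2 0

Derivation:
Read 1: bits[0:7] width=7 -> value=15 (bin 0001111); offset now 7 = byte 0 bit 7; 17 bits remain
Read 2: bits[7:12] width=5 -> value=19 (bin 10011); offset now 12 = byte 1 bit 4; 12 bits remain
Read 3: bits[12:17] width=5 -> value=4 (bin 00100); offset now 17 = byte 2 bit 1; 7 bits remain
Read 4: bits[17:20] width=3 -> value=1 (bin 001); offset now 20 = byte 2 bit 4; 4 bits remain
Read 5: bits[20:22] width=2 -> value=2 (bin 10); offset now 22 = byte 2 bit 6; 2 bits remain
Read 6: bits[22:23] width=1 -> value=0 (bin 0); offset now 23 = byte 2 bit 7; 1 bits remain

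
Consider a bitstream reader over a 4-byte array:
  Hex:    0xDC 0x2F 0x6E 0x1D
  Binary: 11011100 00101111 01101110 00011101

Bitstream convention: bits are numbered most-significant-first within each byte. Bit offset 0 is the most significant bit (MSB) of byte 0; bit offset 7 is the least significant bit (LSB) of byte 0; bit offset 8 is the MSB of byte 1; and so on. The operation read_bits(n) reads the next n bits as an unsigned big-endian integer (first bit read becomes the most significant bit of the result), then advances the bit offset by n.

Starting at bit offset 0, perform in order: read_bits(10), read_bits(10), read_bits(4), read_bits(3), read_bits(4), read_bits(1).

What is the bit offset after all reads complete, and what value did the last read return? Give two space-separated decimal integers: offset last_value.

Read 1: bits[0:10] width=10 -> value=880 (bin 1101110000); offset now 10 = byte 1 bit 2; 22 bits remain
Read 2: bits[10:20] width=10 -> value=758 (bin 1011110110); offset now 20 = byte 2 bit 4; 12 bits remain
Read 3: bits[20:24] width=4 -> value=14 (bin 1110); offset now 24 = byte 3 bit 0; 8 bits remain
Read 4: bits[24:27] width=3 -> value=0 (bin 000); offset now 27 = byte 3 bit 3; 5 bits remain
Read 5: bits[27:31] width=4 -> value=14 (bin 1110); offset now 31 = byte 3 bit 7; 1 bits remain
Read 6: bits[31:32] width=1 -> value=1 (bin 1); offset now 32 = byte 4 bit 0; 0 bits remain

Answer: 32 1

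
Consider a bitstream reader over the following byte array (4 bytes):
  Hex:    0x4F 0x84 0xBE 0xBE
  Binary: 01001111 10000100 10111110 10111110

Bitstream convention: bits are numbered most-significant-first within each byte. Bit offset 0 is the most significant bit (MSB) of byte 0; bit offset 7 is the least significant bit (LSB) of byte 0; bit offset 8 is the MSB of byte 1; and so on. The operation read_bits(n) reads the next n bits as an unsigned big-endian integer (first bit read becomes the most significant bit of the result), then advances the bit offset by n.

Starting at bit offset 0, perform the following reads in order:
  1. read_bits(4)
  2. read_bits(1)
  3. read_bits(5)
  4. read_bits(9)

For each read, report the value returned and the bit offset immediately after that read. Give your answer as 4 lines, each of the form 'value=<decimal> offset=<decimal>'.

Read 1: bits[0:4] width=4 -> value=4 (bin 0100); offset now 4 = byte 0 bit 4; 28 bits remain
Read 2: bits[4:5] width=1 -> value=1 (bin 1); offset now 5 = byte 0 bit 5; 27 bits remain
Read 3: bits[5:10] width=5 -> value=30 (bin 11110); offset now 10 = byte 1 bit 2; 22 bits remain
Read 4: bits[10:19] width=9 -> value=37 (bin 000100101); offset now 19 = byte 2 bit 3; 13 bits remain

Answer: value=4 offset=4
value=1 offset=5
value=30 offset=10
value=37 offset=19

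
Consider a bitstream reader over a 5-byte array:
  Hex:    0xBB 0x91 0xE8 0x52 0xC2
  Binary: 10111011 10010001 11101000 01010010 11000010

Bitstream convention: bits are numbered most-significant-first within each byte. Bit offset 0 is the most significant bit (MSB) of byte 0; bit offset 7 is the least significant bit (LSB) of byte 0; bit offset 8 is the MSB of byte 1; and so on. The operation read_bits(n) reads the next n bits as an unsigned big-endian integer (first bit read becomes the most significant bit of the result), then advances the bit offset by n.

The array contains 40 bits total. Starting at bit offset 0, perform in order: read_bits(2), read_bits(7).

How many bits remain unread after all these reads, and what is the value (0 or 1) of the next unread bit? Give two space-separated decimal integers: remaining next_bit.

Read 1: bits[0:2] width=2 -> value=2 (bin 10); offset now 2 = byte 0 bit 2; 38 bits remain
Read 2: bits[2:9] width=7 -> value=119 (bin 1110111); offset now 9 = byte 1 bit 1; 31 bits remain

Answer: 31 0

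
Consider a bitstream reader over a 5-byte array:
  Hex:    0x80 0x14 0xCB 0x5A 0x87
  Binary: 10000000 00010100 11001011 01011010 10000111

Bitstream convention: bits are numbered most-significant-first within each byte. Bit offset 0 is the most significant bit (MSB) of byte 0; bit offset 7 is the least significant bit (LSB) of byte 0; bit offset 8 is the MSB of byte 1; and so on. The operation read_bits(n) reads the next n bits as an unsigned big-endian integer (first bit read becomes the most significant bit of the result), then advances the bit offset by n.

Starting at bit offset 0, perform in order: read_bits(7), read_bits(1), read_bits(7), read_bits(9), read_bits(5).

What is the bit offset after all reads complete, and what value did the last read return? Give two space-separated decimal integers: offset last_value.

Answer: 29 11

Derivation:
Read 1: bits[0:7] width=7 -> value=64 (bin 1000000); offset now 7 = byte 0 bit 7; 33 bits remain
Read 2: bits[7:8] width=1 -> value=0 (bin 0); offset now 8 = byte 1 bit 0; 32 bits remain
Read 3: bits[8:15] width=7 -> value=10 (bin 0001010); offset now 15 = byte 1 bit 7; 25 bits remain
Read 4: bits[15:24] width=9 -> value=203 (bin 011001011); offset now 24 = byte 3 bit 0; 16 bits remain
Read 5: bits[24:29] width=5 -> value=11 (bin 01011); offset now 29 = byte 3 bit 5; 11 bits remain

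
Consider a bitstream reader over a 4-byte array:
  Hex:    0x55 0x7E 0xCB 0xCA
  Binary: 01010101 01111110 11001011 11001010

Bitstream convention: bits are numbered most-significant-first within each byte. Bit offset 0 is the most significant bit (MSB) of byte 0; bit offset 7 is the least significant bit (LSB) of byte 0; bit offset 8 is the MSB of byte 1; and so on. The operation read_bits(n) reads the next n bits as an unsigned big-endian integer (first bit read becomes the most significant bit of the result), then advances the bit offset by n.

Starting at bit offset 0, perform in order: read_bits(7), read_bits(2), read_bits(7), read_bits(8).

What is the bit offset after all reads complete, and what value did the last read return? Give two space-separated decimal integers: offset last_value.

Read 1: bits[0:7] width=7 -> value=42 (bin 0101010); offset now 7 = byte 0 bit 7; 25 bits remain
Read 2: bits[7:9] width=2 -> value=2 (bin 10); offset now 9 = byte 1 bit 1; 23 bits remain
Read 3: bits[9:16] width=7 -> value=126 (bin 1111110); offset now 16 = byte 2 bit 0; 16 bits remain
Read 4: bits[16:24] width=8 -> value=203 (bin 11001011); offset now 24 = byte 3 bit 0; 8 bits remain

Answer: 24 203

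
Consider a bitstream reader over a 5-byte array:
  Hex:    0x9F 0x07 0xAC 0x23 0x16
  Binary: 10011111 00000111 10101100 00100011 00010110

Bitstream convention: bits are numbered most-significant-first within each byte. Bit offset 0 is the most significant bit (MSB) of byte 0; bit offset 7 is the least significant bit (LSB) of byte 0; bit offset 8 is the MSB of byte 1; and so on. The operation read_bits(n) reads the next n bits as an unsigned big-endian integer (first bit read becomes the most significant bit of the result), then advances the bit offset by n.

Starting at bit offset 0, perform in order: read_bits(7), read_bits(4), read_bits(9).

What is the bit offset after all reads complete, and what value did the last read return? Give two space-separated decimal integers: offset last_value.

Read 1: bits[0:7] width=7 -> value=79 (bin 1001111); offset now 7 = byte 0 bit 7; 33 bits remain
Read 2: bits[7:11] width=4 -> value=8 (bin 1000); offset now 11 = byte 1 bit 3; 29 bits remain
Read 3: bits[11:20] width=9 -> value=122 (bin 001111010); offset now 20 = byte 2 bit 4; 20 bits remain

Answer: 20 122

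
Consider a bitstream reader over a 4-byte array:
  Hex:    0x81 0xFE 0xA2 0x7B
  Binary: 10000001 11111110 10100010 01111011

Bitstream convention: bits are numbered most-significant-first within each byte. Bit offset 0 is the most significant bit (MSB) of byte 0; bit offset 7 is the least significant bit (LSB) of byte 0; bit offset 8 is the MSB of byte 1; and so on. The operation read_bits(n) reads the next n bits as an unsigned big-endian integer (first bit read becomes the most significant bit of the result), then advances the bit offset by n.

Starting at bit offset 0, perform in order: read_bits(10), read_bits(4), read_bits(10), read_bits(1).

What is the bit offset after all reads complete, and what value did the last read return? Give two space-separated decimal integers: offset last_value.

Answer: 25 0

Derivation:
Read 1: bits[0:10] width=10 -> value=519 (bin 1000000111); offset now 10 = byte 1 bit 2; 22 bits remain
Read 2: bits[10:14] width=4 -> value=15 (bin 1111); offset now 14 = byte 1 bit 6; 18 bits remain
Read 3: bits[14:24] width=10 -> value=674 (bin 1010100010); offset now 24 = byte 3 bit 0; 8 bits remain
Read 4: bits[24:25] width=1 -> value=0 (bin 0); offset now 25 = byte 3 bit 1; 7 bits remain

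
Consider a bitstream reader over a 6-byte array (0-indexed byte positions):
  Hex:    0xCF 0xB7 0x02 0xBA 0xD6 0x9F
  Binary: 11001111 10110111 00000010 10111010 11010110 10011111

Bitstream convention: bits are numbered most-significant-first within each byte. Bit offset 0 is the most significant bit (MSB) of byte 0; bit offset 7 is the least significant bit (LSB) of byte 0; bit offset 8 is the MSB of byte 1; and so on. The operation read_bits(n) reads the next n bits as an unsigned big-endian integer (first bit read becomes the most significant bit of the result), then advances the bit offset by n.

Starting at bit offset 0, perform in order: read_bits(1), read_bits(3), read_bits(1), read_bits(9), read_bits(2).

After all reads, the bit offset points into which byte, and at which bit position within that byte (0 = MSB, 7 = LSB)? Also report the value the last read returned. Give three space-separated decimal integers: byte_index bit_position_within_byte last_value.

Read 1: bits[0:1] width=1 -> value=1 (bin 1); offset now 1 = byte 0 bit 1; 47 bits remain
Read 2: bits[1:4] width=3 -> value=4 (bin 100); offset now 4 = byte 0 bit 4; 44 bits remain
Read 3: bits[4:5] width=1 -> value=1 (bin 1); offset now 5 = byte 0 bit 5; 43 bits remain
Read 4: bits[5:14] width=9 -> value=493 (bin 111101101); offset now 14 = byte 1 bit 6; 34 bits remain
Read 5: bits[14:16] width=2 -> value=3 (bin 11); offset now 16 = byte 2 bit 0; 32 bits remain

Answer: 2 0 3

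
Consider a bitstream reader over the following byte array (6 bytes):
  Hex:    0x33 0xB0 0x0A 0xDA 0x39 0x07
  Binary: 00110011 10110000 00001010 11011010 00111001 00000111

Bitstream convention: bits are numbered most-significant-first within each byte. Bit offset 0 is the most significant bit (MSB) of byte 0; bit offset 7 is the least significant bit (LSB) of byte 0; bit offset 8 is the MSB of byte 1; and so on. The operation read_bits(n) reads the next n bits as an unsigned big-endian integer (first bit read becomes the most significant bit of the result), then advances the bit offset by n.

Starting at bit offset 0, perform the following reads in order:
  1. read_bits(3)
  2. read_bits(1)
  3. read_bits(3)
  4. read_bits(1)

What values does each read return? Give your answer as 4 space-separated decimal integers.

Answer: 1 1 1 1

Derivation:
Read 1: bits[0:3] width=3 -> value=1 (bin 001); offset now 3 = byte 0 bit 3; 45 bits remain
Read 2: bits[3:4] width=1 -> value=1 (bin 1); offset now 4 = byte 0 bit 4; 44 bits remain
Read 3: bits[4:7] width=3 -> value=1 (bin 001); offset now 7 = byte 0 bit 7; 41 bits remain
Read 4: bits[7:8] width=1 -> value=1 (bin 1); offset now 8 = byte 1 bit 0; 40 bits remain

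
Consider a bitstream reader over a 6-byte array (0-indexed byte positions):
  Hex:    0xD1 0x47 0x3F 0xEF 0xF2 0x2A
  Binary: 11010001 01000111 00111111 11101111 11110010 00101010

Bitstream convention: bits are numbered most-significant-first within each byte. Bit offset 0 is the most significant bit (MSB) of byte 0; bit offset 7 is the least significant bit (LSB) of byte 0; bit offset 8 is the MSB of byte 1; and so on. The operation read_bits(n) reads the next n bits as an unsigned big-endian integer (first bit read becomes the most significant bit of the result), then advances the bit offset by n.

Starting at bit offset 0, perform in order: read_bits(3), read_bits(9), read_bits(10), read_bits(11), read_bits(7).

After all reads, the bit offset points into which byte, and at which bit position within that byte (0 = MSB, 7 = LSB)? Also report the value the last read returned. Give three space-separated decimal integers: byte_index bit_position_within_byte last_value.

Answer: 5 0 114

Derivation:
Read 1: bits[0:3] width=3 -> value=6 (bin 110); offset now 3 = byte 0 bit 3; 45 bits remain
Read 2: bits[3:12] width=9 -> value=276 (bin 100010100); offset now 12 = byte 1 bit 4; 36 bits remain
Read 3: bits[12:22] width=10 -> value=463 (bin 0111001111); offset now 22 = byte 2 bit 6; 26 bits remain
Read 4: bits[22:33] width=11 -> value=2015 (bin 11111011111); offset now 33 = byte 4 bit 1; 15 bits remain
Read 5: bits[33:40] width=7 -> value=114 (bin 1110010); offset now 40 = byte 5 bit 0; 8 bits remain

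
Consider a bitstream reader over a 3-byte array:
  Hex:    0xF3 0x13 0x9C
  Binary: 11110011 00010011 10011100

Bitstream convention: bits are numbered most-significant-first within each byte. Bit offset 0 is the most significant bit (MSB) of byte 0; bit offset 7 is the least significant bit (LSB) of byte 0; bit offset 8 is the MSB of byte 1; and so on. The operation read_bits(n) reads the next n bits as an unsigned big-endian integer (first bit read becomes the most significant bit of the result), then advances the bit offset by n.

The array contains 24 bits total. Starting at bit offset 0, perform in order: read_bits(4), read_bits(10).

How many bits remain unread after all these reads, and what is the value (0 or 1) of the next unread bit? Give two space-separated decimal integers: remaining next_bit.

Answer: 10 1

Derivation:
Read 1: bits[0:4] width=4 -> value=15 (bin 1111); offset now 4 = byte 0 bit 4; 20 bits remain
Read 2: bits[4:14] width=10 -> value=196 (bin 0011000100); offset now 14 = byte 1 bit 6; 10 bits remain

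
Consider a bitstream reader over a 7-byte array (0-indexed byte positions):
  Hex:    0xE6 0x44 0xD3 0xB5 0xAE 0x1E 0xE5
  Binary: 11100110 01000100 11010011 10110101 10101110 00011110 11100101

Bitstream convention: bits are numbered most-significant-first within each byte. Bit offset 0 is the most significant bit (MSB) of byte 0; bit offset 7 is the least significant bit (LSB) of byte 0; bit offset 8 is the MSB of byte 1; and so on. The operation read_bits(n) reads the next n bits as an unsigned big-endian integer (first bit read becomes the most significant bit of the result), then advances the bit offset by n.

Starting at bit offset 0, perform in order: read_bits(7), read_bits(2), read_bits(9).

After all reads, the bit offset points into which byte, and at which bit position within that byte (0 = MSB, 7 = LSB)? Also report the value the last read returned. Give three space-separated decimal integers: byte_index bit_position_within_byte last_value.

Read 1: bits[0:7] width=7 -> value=115 (bin 1110011); offset now 7 = byte 0 bit 7; 49 bits remain
Read 2: bits[7:9] width=2 -> value=0 (bin 00); offset now 9 = byte 1 bit 1; 47 bits remain
Read 3: bits[9:18] width=9 -> value=275 (bin 100010011); offset now 18 = byte 2 bit 2; 38 bits remain

Answer: 2 2 275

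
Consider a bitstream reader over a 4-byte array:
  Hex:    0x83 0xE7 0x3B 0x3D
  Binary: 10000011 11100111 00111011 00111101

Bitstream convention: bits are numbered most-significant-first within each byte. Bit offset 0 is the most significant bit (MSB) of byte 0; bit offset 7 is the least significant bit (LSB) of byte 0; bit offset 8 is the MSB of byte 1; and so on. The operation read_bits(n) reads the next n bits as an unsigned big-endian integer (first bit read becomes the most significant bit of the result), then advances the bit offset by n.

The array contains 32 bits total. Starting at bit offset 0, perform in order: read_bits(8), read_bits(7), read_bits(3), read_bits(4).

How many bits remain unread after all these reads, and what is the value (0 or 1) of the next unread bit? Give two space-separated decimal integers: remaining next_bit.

Answer: 10 1

Derivation:
Read 1: bits[0:8] width=8 -> value=131 (bin 10000011); offset now 8 = byte 1 bit 0; 24 bits remain
Read 2: bits[8:15] width=7 -> value=115 (bin 1110011); offset now 15 = byte 1 bit 7; 17 bits remain
Read 3: bits[15:18] width=3 -> value=4 (bin 100); offset now 18 = byte 2 bit 2; 14 bits remain
Read 4: bits[18:22] width=4 -> value=14 (bin 1110); offset now 22 = byte 2 bit 6; 10 bits remain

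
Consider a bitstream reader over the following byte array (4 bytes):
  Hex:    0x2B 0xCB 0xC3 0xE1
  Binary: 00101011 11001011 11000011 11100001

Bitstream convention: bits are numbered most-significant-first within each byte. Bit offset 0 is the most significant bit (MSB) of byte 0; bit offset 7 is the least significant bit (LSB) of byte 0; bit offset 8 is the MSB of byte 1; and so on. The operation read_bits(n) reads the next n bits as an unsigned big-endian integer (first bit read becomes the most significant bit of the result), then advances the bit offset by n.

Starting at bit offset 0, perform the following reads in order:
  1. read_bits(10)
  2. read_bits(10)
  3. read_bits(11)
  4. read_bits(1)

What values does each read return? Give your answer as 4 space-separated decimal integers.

Read 1: bits[0:10] width=10 -> value=175 (bin 0010101111); offset now 10 = byte 1 bit 2; 22 bits remain
Read 2: bits[10:20] width=10 -> value=188 (bin 0010111100); offset now 20 = byte 2 bit 4; 12 bits remain
Read 3: bits[20:31] width=11 -> value=496 (bin 00111110000); offset now 31 = byte 3 bit 7; 1 bits remain
Read 4: bits[31:32] width=1 -> value=1 (bin 1); offset now 32 = byte 4 bit 0; 0 bits remain

Answer: 175 188 496 1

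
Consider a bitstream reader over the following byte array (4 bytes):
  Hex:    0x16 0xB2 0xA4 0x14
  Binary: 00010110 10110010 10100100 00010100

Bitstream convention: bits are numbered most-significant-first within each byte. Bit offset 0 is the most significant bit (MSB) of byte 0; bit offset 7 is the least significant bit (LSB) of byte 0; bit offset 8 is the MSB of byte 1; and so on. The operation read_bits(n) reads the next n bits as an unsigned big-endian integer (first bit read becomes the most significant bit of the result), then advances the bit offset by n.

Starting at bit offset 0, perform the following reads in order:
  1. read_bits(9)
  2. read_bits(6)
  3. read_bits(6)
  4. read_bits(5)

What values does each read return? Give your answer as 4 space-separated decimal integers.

Read 1: bits[0:9] width=9 -> value=45 (bin 000101101); offset now 9 = byte 1 bit 1; 23 bits remain
Read 2: bits[9:15] width=6 -> value=25 (bin 011001); offset now 15 = byte 1 bit 7; 17 bits remain
Read 3: bits[15:21] width=6 -> value=20 (bin 010100); offset now 21 = byte 2 bit 5; 11 bits remain
Read 4: bits[21:26] width=5 -> value=16 (bin 10000); offset now 26 = byte 3 bit 2; 6 bits remain

Answer: 45 25 20 16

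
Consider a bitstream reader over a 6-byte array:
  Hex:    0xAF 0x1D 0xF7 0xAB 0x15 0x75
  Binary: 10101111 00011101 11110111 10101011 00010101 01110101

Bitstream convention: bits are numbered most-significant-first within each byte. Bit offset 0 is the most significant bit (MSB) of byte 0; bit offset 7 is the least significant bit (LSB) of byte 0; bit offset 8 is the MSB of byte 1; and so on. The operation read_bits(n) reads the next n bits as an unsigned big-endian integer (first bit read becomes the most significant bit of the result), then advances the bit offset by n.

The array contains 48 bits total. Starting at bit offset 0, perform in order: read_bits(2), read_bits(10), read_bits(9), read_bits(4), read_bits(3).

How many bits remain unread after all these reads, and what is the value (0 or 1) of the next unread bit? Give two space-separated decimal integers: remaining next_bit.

Answer: 20 1

Derivation:
Read 1: bits[0:2] width=2 -> value=2 (bin 10); offset now 2 = byte 0 bit 2; 46 bits remain
Read 2: bits[2:12] width=10 -> value=753 (bin 1011110001); offset now 12 = byte 1 bit 4; 36 bits remain
Read 3: bits[12:21] width=9 -> value=446 (bin 110111110); offset now 21 = byte 2 bit 5; 27 bits remain
Read 4: bits[21:25] width=4 -> value=15 (bin 1111); offset now 25 = byte 3 bit 1; 23 bits remain
Read 5: bits[25:28] width=3 -> value=2 (bin 010); offset now 28 = byte 3 bit 4; 20 bits remain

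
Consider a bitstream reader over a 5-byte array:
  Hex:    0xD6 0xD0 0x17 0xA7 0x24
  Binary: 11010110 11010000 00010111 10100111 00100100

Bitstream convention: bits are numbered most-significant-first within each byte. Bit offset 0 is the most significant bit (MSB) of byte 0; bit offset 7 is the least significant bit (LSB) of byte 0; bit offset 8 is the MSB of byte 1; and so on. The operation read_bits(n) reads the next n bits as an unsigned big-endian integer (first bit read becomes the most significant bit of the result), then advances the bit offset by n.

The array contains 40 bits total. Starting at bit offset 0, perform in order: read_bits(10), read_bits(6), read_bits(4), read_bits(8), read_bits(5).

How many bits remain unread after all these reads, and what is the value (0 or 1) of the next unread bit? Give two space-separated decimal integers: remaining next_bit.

Answer: 7 0

Derivation:
Read 1: bits[0:10] width=10 -> value=859 (bin 1101011011); offset now 10 = byte 1 bit 2; 30 bits remain
Read 2: bits[10:16] width=6 -> value=16 (bin 010000); offset now 16 = byte 2 bit 0; 24 bits remain
Read 3: bits[16:20] width=4 -> value=1 (bin 0001); offset now 20 = byte 2 bit 4; 20 bits remain
Read 4: bits[20:28] width=8 -> value=122 (bin 01111010); offset now 28 = byte 3 bit 4; 12 bits remain
Read 5: bits[28:33] width=5 -> value=14 (bin 01110); offset now 33 = byte 4 bit 1; 7 bits remain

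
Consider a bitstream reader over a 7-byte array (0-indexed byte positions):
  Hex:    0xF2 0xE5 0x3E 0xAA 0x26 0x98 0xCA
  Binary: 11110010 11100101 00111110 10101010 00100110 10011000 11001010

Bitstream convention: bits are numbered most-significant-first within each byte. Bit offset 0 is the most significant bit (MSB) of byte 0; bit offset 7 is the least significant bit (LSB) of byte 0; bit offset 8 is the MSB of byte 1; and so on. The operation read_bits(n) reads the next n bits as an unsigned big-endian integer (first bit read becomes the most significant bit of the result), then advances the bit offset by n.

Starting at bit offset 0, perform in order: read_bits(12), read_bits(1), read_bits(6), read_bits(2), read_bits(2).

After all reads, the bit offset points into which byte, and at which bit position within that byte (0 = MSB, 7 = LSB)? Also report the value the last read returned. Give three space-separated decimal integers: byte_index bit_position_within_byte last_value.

Read 1: bits[0:12] width=12 -> value=3886 (bin 111100101110); offset now 12 = byte 1 bit 4; 44 bits remain
Read 2: bits[12:13] width=1 -> value=0 (bin 0); offset now 13 = byte 1 bit 5; 43 bits remain
Read 3: bits[13:19] width=6 -> value=41 (bin 101001); offset now 19 = byte 2 bit 3; 37 bits remain
Read 4: bits[19:21] width=2 -> value=3 (bin 11); offset now 21 = byte 2 bit 5; 35 bits remain
Read 5: bits[21:23] width=2 -> value=3 (bin 11); offset now 23 = byte 2 bit 7; 33 bits remain

Answer: 2 7 3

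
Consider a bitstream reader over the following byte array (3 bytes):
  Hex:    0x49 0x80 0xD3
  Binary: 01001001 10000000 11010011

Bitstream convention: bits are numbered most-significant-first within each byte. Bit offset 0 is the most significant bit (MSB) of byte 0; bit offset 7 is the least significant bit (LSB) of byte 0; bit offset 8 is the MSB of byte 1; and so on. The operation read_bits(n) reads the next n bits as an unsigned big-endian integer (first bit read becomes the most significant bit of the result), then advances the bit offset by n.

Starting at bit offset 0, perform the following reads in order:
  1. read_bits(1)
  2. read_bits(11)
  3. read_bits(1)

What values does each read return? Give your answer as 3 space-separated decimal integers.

Read 1: bits[0:1] width=1 -> value=0 (bin 0); offset now 1 = byte 0 bit 1; 23 bits remain
Read 2: bits[1:12] width=11 -> value=1176 (bin 10010011000); offset now 12 = byte 1 bit 4; 12 bits remain
Read 3: bits[12:13] width=1 -> value=0 (bin 0); offset now 13 = byte 1 bit 5; 11 bits remain

Answer: 0 1176 0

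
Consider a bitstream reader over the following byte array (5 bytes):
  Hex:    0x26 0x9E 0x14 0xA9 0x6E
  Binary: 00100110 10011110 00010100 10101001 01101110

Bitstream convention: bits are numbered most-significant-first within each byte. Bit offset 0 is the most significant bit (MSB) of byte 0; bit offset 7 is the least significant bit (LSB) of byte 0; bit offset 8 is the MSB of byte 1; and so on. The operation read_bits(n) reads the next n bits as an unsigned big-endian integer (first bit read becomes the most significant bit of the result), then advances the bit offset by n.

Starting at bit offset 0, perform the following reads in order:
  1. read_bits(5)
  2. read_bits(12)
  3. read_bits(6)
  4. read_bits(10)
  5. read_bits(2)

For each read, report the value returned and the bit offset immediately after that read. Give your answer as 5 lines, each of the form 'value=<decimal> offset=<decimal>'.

Read 1: bits[0:5] width=5 -> value=4 (bin 00100); offset now 5 = byte 0 bit 5; 35 bits remain
Read 2: bits[5:17] width=12 -> value=3388 (bin 110100111100); offset now 17 = byte 2 bit 1; 23 bits remain
Read 3: bits[17:23] width=6 -> value=10 (bin 001010); offset now 23 = byte 2 bit 7; 17 bits remain
Read 4: bits[23:33] width=10 -> value=338 (bin 0101010010); offset now 33 = byte 4 bit 1; 7 bits remain
Read 5: bits[33:35] width=2 -> value=3 (bin 11); offset now 35 = byte 4 bit 3; 5 bits remain

Answer: value=4 offset=5
value=3388 offset=17
value=10 offset=23
value=338 offset=33
value=3 offset=35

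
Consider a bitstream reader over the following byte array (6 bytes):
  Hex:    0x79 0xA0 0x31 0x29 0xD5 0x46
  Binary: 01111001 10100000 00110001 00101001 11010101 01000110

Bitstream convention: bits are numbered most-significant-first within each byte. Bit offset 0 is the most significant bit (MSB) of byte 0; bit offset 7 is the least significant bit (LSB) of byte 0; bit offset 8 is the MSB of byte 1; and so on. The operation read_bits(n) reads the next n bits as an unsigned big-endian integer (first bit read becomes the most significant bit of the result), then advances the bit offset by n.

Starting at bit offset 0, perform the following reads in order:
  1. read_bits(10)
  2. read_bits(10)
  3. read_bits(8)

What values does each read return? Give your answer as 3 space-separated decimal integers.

Read 1: bits[0:10] width=10 -> value=486 (bin 0111100110); offset now 10 = byte 1 bit 2; 38 bits remain
Read 2: bits[10:20] width=10 -> value=515 (bin 1000000011); offset now 20 = byte 2 bit 4; 28 bits remain
Read 3: bits[20:28] width=8 -> value=18 (bin 00010010); offset now 28 = byte 3 bit 4; 20 bits remain

Answer: 486 515 18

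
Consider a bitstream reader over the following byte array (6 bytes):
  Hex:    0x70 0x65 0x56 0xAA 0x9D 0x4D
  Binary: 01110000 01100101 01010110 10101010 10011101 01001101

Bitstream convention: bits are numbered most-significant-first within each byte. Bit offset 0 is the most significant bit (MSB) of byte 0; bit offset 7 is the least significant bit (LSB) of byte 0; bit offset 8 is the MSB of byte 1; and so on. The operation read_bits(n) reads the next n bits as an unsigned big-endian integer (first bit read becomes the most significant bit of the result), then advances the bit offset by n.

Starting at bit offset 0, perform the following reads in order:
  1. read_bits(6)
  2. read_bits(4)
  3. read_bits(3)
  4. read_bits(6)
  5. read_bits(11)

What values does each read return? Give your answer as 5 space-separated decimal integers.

Read 1: bits[0:6] width=6 -> value=28 (bin 011100); offset now 6 = byte 0 bit 6; 42 bits remain
Read 2: bits[6:10] width=4 -> value=1 (bin 0001); offset now 10 = byte 1 bit 2; 38 bits remain
Read 3: bits[10:13] width=3 -> value=4 (bin 100); offset now 13 = byte 1 bit 5; 35 bits remain
Read 4: bits[13:19] width=6 -> value=42 (bin 101010); offset now 19 = byte 2 bit 3; 29 bits remain
Read 5: bits[19:30] width=11 -> value=1450 (bin 10110101010); offset now 30 = byte 3 bit 6; 18 bits remain

Answer: 28 1 4 42 1450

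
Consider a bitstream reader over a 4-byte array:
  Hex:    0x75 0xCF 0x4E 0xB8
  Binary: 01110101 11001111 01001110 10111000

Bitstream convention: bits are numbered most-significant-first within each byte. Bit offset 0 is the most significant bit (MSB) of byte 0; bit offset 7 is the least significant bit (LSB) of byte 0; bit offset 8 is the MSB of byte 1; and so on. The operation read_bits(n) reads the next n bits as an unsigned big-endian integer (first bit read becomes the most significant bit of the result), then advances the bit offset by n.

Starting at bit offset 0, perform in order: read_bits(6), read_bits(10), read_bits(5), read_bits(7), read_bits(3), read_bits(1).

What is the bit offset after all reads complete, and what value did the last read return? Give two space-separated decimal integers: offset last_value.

Read 1: bits[0:6] width=6 -> value=29 (bin 011101); offset now 6 = byte 0 bit 6; 26 bits remain
Read 2: bits[6:16] width=10 -> value=463 (bin 0111001111); offset now 16 = byte 2 bit 0; 16 bits remain
Read 3: bits[16:21] width=5 -> value=9 (bin 01001); offset now 21 = byte 2 bit 5; 11 bits remain
Read 4: bits[21:28] width=7 -> value=107 (bin 1101011); offset now 28 = byte 3 bit 4; 4 bits remain
Read 5: bits[28:31] width=3 -> value=4 (bin 100); offset now 31 = byte 3 bit 7; 1 bits remain
Read 6: bits[31:32] width=1 -> value=0 (bin 0); offset now 32 = byte 4 bit 0; 0 bits remain

Answer: 32 0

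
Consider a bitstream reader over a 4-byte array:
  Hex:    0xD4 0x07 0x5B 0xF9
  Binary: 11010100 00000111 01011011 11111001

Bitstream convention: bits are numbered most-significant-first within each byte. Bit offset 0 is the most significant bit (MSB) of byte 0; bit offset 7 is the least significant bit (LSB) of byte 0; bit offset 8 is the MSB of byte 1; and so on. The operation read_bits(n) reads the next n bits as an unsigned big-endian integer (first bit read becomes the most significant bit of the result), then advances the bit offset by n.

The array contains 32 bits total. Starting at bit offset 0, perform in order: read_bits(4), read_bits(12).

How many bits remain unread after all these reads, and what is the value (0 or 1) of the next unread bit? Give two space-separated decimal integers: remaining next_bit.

Answer: 16 0

Derivation:
Read 1: bits[0:4] width=4 -> value=13 (bin 1101); offset now 4 = byte 0 bit 4; 28 bits remain
Read 2: bits[4:16] width=12 -> value=1031 (bin 010000000111); offset now 16 = byte 2 bit 0; 16 bits remain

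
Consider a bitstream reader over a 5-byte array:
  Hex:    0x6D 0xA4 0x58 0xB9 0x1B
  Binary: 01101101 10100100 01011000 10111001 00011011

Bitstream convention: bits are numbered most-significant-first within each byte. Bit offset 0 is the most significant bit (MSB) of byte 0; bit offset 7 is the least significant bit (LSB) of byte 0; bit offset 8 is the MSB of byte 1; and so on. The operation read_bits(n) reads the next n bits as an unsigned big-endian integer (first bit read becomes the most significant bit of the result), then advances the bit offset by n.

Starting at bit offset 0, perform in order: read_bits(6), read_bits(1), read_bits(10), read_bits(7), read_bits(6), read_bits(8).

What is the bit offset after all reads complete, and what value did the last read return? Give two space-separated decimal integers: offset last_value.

Answer: 38 70

Derivation:
Read 1: bits[0:6] width=6 -> value=27 (bin 011011); offset now 6 = byte 0 bit 6; 34 bits remain
Read 2: bits[6:7] width=1 -> value=0 (bin 0); offset now 7 = byte 0 bit 7; 33 bits remain
Read 3: bits[7:17] width=10 -> value=840 (bin 1101001000); offset now 17 = byte 2 bit 1; 23 bits remain
Read 4: bits[17:24] width=7 -> value=88 (bin 1011000); offset now 24 = byte 3 bit 0; 16 bits remain
Read 5: bits[24:30] width=6 -> value=46 (bin 101110); offset now 30 = byte 3 bit 6; 10 bits remain
Read 6: bits[30:38] width=8 -> value=70 (bin 01000110); offset now 38 = byte 4 bit 6; 2 bits remain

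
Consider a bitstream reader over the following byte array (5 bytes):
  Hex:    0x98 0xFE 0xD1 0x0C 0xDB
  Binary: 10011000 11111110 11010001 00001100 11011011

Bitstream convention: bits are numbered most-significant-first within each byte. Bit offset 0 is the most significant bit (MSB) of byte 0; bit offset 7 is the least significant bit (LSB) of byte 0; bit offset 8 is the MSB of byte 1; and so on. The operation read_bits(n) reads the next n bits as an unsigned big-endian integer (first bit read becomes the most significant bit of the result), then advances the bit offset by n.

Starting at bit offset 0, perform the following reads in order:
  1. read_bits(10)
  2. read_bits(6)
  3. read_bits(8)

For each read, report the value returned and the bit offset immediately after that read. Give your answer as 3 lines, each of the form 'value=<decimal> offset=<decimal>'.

Answer: value=611 offset=10
value=62 offset=16
value=209 offset=24

Derivation:
Read 1: bits[0:10] width=10 -> value=611 (bin 1001100011); offset now 10 = byte 1 bit 2; 30 bits remain
Read 2: bits[10:16] width=6 -> value=62 (bin 111110); offset now 16 = byte 2 bit 0; 24 bits remain
Read 3: bits[16:24] width=8 -> value=209 (bin 11010001); offset now 24 = byte 3 bit 0; 16 bits remain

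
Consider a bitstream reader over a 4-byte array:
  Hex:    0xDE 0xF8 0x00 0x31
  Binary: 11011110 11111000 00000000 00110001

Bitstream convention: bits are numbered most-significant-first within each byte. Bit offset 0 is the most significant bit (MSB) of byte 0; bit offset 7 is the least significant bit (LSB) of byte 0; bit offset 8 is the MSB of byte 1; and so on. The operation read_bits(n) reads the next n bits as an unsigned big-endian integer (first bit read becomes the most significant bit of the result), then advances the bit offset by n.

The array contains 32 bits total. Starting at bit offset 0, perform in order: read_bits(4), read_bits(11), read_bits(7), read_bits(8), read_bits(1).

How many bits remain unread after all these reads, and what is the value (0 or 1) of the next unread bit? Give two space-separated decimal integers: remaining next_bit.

Read 1: bits[0:4] width=4 -> value=13 (bin 1101); offset now 4 = byte 0 bit 4; 28 bits remain
Read 2: bits[4:15] width=11 -> value=1916 (bin 11101111100); offset now 15 = byte 1 bit 7; 17 bits remain
Read 3: bits[15:22] width=7 -> value=0 (bin 0000000); offset now 22 = byte 2 bit 6; 10 bits remain
Read 4: bits[22:30] width=8 -> value=12 (bin 00001100); offset now 30 = byte 3 bit 6; 2 bits remain
Read 5: bits[30:31] width=1 -> value=0 (bin 0); offset now 31 = byte 3 bit 7; 1 bits remain

Answer: 1 1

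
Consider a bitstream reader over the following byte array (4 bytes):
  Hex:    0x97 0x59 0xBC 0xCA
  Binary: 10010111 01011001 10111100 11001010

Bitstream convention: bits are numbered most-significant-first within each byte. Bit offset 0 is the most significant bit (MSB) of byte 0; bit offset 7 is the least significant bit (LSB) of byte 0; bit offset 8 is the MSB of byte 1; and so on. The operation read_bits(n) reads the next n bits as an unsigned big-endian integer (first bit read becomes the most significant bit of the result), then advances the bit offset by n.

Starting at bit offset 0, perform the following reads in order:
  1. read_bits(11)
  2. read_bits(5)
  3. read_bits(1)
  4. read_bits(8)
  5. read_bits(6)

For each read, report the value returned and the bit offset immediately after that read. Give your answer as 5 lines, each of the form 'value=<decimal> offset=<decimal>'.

Answer: value=1210 offset=11
value=25 offset=16
value=1 offset=17
value=121 offset=25
value=37 offset=31

Derivation:
Read 1: bits[0:11] width=11 -> value=1210 (bin 10010111010); offset now 11 = byte 1 bit 3; 21 bits remain
Read 2: bits[11:16] width=5 -> value=25 (bin 11001); offset now 16 = byte 2 bit 0; 16 bits remain
Read 3: bits[16:17] width=1 -> value=1 (bin 1); offset now 17 = byte 2 bit 1; 15 bits remain
Read 4: bits[17:25] width=8 -> value=121 (bin 01111001); offset now 25 = byte 3 bit 1; 7 bits remain
Read 5: bits[25:31] width=6 -> value=37 (bin 100101); offset now 31 = byte 3 bit 7; 1 bits remain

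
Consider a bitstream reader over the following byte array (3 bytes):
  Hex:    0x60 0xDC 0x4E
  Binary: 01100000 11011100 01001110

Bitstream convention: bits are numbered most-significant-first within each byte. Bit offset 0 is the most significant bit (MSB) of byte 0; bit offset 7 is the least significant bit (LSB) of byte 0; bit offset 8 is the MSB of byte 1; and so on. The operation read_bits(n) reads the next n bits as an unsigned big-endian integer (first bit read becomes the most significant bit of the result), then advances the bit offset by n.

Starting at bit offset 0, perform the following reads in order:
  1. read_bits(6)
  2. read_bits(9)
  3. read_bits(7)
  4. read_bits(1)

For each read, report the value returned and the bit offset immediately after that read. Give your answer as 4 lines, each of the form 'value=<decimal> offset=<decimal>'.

Read 1: bits[0:6] width=6 -> value=24 (bin 011000); offset now 6 = byte 0 bit 6; 18 bits remain
Read 2: bits[6:15] width=9 -> value=110 (bin 001101110); offset now 15 = byte 1 bit 7; 9 bits remain
Read 3: bits[15:22] width=7 -> value=19 (bin 0010011); offset now 22 = byte 2 bit 6; 2 bits remain
Read 4: bits[22:23] width=1 -> value=1 (bin 1); offset now 23 = byte 2 bit 7; 1 bits remain

Answer: value=24 offset=6
value=110 offset=15
value=19 offset=22
value=1 offset=23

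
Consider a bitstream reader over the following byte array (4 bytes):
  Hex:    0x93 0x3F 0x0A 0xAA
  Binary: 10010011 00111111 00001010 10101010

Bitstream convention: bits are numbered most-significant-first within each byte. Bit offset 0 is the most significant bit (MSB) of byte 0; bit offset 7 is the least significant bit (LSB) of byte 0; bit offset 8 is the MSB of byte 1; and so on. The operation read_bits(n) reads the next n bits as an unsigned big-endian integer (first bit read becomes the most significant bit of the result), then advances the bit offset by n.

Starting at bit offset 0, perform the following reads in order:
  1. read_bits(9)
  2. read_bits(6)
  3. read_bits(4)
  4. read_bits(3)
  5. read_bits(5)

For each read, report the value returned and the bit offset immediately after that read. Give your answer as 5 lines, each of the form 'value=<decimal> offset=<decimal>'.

Answer: value=294 offset=9
value=31 offset=15
value=8 offset=19
value=2 offset=22
value=21 offset=27

Derivation:
Read 1: bits[0:9] width=9 -> value=294 (bin 100100110); offset now 9 = byte 1 bit 1; 23 bits remain
Read 2: bits[9:15] width=6 -> value=31 (bin 011111); offset now 15 = byte 1 bit 7; 17 bits remain
Read 3: bits[15:19] width=4 -> value=8 (bin 1000); offset now 19 = byte 2 bit 3; 13 bits remain
Read 4: bits[19:22] width=3 -> value=2 (bin 010); offset now 22 = byte 2 bit 6; 10 bits remain
Read 5: bits[22:27] width=5 -> value=21 (bin 10101); offset now 27 = byte 3 bit 3; 5 bits remain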